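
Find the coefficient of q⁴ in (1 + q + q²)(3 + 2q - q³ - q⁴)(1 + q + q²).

(1 + q + q²) has coefficients 1,1,1 for degrees 0…2.
(3 + 2q - q³ - q⁴) has coefficients 3,2,0,-1,-1 for degrees 0…4.
Finally multiplying by (1 + q + q²), the product of all factors after the first has coefficients 3,5,5,1,-2 for degrees 0…4.
[q⁴] = 1·(-2) + 1·1 + 1·5 = 4.

4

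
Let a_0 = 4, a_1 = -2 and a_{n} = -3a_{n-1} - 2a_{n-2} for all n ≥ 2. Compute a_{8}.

-506

The ordinary generating function has denominator 1 + 3q + 2q^2.
Iterating the recurrence: a_0,…,a_{8} = 4, -2, -2, 10, -26, 58, -122, 250, -506.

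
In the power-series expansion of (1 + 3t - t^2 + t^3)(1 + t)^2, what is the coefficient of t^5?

(1 + 3t - t^2 + t^3) has coefficients 1,3,-1,1 for degrees 0…3.
(1 + t)^2 has coefficients 1,2,1,0,0,0 for degrees 0…5.
[t^5] = 1·0 + 3·0 − 1·0 + 1·1 = 1.

1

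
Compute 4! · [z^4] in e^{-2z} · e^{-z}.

81

The EGF product rule gives c_4 = Σ_{k_1+k_2=4} C(4; k_1,k_2) · ∏ g_i(k_i), where e^{-2z} gives (-2)^k; e^{-z} gives (-1)^k.
g_1(k) for k = 0…4: 1, -2, 4, -8, 16.
g_2(k) for k = 0…4: 1, -1, 1, -1, 1.
c_4 = Σ_k C(4,k)·g_1(k)·g_2(4−k) = 1·1·1 + 4·(-2)·(-1) + 6·4·1 + 4·(-8)·(-1) + 1·16·1 = 1 + 8 + 24 + 32 + 16 = 81.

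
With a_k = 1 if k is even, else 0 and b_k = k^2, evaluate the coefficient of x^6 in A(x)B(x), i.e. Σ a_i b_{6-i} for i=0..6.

This is [x^6] in the product of the two ordinary generating functions.
Σ = 1·36 + 0·25 + 1·16 + 0·9 + 1·4 + 0·1 + 1·0 = 56.

56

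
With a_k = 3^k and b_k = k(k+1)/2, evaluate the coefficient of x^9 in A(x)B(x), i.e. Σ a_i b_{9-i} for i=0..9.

The convolution is the t^9 coefficient of A(t)B(t).
Σ = 1·45 + 3·36 + 9·28 + 27·21 + 81·15 + 243·10 + 729·6 + 2187·3 + 6561·1 + 19683·0 = 22113.

22113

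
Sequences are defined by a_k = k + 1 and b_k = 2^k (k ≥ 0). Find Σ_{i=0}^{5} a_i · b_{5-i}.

The convolution is the t^5 coefficient of A(t)B(t).
Σ = 1·32 + 2·16 + 3·8 + 4·4 + 5·2 + 6·1 = 120.

120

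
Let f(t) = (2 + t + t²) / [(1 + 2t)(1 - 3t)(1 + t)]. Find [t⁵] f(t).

The denominator gives the recurrence a_n = 7a_(n−2) + 6a_(n−3) for n ≥ 3; the numerator fixes a_0 = 2, a_1 = 1, a_2 = 15.
Iterating: 2, 1, 15, 19, 111, 223, so a_5 = 223.

223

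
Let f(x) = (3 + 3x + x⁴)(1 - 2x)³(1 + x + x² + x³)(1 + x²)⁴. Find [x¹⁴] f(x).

(3 + 3x + x⁴) has coefficients 3,3,0,0,1 for degrees 0…4.
(1 - 2x)³ has coefficients 1,-6,12,-8,0,0,0,0,0,0,0,0,0,0,0 for degrees 0…14.
Multiplying by (1 + x + x² + x³) gives running coefficients 1,-5,7,-1,-2,4,-8,0,0,0,0,0,0,0,0 for degrees 0…14.
Finally multiplying by (1 + x²)⁴, the product of all factors after the first has coefficients 1,-5,11,-21,32,-30,30,-10,-15,15,-49,15,-34,4,-8 for degrees 0…14.
[x¹⁴] = 3·(-8) + 3·4 + 1·(-49) = -61.

-61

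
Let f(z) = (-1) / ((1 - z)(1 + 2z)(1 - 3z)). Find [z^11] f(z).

Partial fractions give a closed form: a_n = (1/6)·1^n + (-4/15)·(-2)^n + (-9/10)·3^n.
At n = 11: a_11 = -158886.

-158886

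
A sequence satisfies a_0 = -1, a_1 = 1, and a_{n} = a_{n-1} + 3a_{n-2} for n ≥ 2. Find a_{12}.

The ordinary generating function has denominator 1 - x - 3x^2.
Iterating the recurrence: a_0,…,a_{12} = -1, 1, -2, 1, -5, -2, -17, -23, -74, -143, -365, -794, -1889.

-1889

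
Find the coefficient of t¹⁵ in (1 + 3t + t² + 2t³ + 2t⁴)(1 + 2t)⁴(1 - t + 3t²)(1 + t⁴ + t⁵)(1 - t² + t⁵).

394

(1 + 3t + t² + 2t³ + 2t⁴) has coefficients 1,3,1,2,2 for degrees 0…4.
(1 + 2t)⁴ has coefficients 1,8,24,32,16,0,0,0,0,0,0,0,0,0,0,0 for degrees 0…15.
Multiplying by (1 - t + 3t²) gives running coefficients 1,7,19,32,56,80,48,0,0,0,0,0,0,0,0,0 for degrees 0…15.
Multiplying by (1 + t⁴ + t⁵) gives running coefficients 1,7,19,32,57,88,74,51,88,136,128,48,0,0,0,0 for degrees 0…15.
Finally multiplying by (1 - t² + t⁵), the product of all factors after the first has coefficients 1,7,18,25,38,57,24,-18,46,142,128,-14,-77,40,136,128 for degrees 0…15.
[t¹⁵] = 1·128 + 3·136 + 1·40 + 2·(-77) + 2·(-14) = 394.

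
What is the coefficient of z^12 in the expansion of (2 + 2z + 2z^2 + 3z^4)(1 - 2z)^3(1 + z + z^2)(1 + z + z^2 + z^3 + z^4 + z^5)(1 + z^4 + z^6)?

-32

(2 + 2z + 2z^2 + 3z^4) has coefficients 2,2,2,0,3 for degrees 0…4.
(1 - 2z)^3 has coefficients 1,-6,12,-8,0,0,0,0,0,0,0,0,0 for degrees 0…12.
Multiplying by (1 + z + z^2) gives running coefficients 1,-5,7,-2,4,-8,0,0,0,0,0,0,0 for degrees 0…12.
Multiplying by (1 + z + z^2 + z^3 + z^4 + z^5) gives running coefficients 1,-4,3,1,5,-3,-4,1,-6,-4,-8,0,0 for degrees 0…12.
Finally multiplying by (1 + z^4 + z^6), the product of all factors after the first has coefficients 1,-4,3,1,6,-7,0,-2,2,-6,-7,-2,-10 for degrees 0…12.
[z^12] = 2·(-10) + 2·(-2) + 2·(-7) + 3·2 = -32.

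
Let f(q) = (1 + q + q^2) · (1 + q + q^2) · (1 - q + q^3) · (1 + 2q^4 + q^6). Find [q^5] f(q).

(1 + q + q^2) has coefficients 1,1,1 for degrees 0…2.
(1 + q + q^2) has coefficients 1,1,1,0,0,0 for degrees 0…5.
Multiplying by (1 - q + q^3) gives running coefficients 1,0,0,0,1,1 for degrees 0…5.
Finally multiplying by (1 + 2q^4 + q^6), the product of all factors after the first has coefficients 1,0,0,0,3,1 for degrees 0…5.
[q^5] = 1·1 + 1·3 + 1·0 = 4.

4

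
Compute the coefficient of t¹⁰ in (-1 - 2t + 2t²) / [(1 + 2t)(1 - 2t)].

-512

The denominator gives the recurrence a_n = 4a_(n−2) for n ≥ 3; the numerator fixes a_0 = -1, a_1 = -2, a_2 = -2.
Iterating: -1, -2, -2, -8, -8, -32, -32, -128, -128, -512, -512, so a_10 = -512.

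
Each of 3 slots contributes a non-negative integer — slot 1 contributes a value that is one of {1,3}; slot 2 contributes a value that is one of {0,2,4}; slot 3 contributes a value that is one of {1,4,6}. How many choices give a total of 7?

3

The generating function for the choices is (y + y^3)·(1 + y^2 + y^4)·(y + y^4 + y^6); the count is [y^7].
(y + y^3) has coefficients 0,1,0,1 for degrees 0…3.
(1 + y^2 + y^4) has coefficients 1,0,1,0,1,0,0,0 for degrees 0…7.
Finally multiplying by (y + y^4 + y^6), the product of all factors after the first has coefficients 0,1,0,1,1,1,2,0 for degrees 0…7.
[y^7] = 1·2 + 1·1 = 3.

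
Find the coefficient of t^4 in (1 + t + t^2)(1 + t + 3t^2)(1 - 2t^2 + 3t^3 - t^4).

-2

(1 + t + t^2) has coefficients 1,1,1 for degrees 0…2.
(1 + t + 3t^2) has coefficients 1,1,3,0,0 for degrees 0…4.
Finally multiplying by (1 - 2t^2 + 3t^3 - t^4), the product of all factors after the first has coefficients 1,1,1,1,-4 for degrees 0…4.
[t^4] = 1·(-4) + 1·1 + 1·1 = -2.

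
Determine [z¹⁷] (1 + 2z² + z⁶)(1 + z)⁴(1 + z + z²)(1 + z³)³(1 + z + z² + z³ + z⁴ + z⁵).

482

(1 + 2z² + z⁶) has coefficients 1,0,2,0,0,0,1 for degrees 0…6.
(1 + z)⁴ has coefficients 1,4,6,4,1,0,0,0,0,0,0,0,0,0,0,0,0,0 for degrees 0…17.
Multiplying by (1 + z + z²) gives running coefficients 1,5,11,14,11,5,1,0,0,0,0,0,0,0,0,0,0,0 for degrees 0…17.
Multiplying by (1 + z³)³ gives running coefficients 1,5,11,17,26,38,46,48,48,46,38,26,17,11,5,1,0,0 for degrees 0…17.
Finally multiplying by (1 + z + z² + z³ + z⁴ + z⁵), the product of all factors after the first has coefficients 1,6,17,34,60,98,143,186,223,252,264,252,223,186,143,98,60,34 for degrees 0…17.
[z¹⁷] = 1·34 + 2·98 + 1·252 = 482.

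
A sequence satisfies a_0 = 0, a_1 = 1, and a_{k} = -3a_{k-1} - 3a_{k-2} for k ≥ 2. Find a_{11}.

-243

The ordinary generating function has denominator 1 + 3z + 3z^2.
Iterating the recurrence: a_0,…,a_{11} = 0, 1, -3, 6, -9, 9, 0, -27, 81, -162, 243, -243.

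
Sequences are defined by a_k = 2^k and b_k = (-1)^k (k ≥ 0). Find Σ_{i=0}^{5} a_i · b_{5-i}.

The convolution is the x^5 coefficient of A(x)B(x).
Σ = 1·(-1) + 2·1 + 4·(-1) + 8·1 + 16·(-1) + 32·1 = 21.

21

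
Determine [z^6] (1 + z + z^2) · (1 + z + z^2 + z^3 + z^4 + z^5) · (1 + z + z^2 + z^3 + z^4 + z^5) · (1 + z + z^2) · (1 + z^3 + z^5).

65

(1 + z + z^2) has coefficients 1,1,1 for degrees 0…2.
(1 + z + z^2 + z^3 + z^4 + z^5) has coefficients 1,1,1,1,1,1,0 for degrees 0…6.
Multiplying by (1 + z + z^2 + z^3 + z^4 + z^5) gives running coefficients 1,2,3,4,5,6,5 for degrees 0…6.
Multiplying by (1 + z + z^2) gives running coefficients 1,3,6,9,12,15,16 for degrees 0…6.
Finally multiplying by (1 + z^3 + z^5), the product of all factors after the first has coefficients 1,3,6,10,15,22,28 for degrees 0…6.
[z^6] = 1·28 + 1·22 + 1·15 = 65.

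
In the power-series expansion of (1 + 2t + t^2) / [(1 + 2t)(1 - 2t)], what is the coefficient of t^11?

2048

The denominator gives the recurrence a_n = 4a_(n−2) for n ≥ 3; the numerator fixes a_0 = 1, a_1 = 2, a_2 = 5.
Iterating: 1, 2, 5, 8, 20, 32, 80, 128, 320, 512, 1280, 2048, so a_11 = 2048.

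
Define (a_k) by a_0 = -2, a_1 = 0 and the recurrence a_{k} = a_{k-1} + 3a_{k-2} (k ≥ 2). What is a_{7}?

-240

The ordinary generating function has denominator 1 - t - 3t^2.
Iterating the recurrence: a_0,…,a_{7} = -2, 0, -6, -6, -24, -42, -114, -240.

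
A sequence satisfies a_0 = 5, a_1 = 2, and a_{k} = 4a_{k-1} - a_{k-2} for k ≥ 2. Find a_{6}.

515

The ordinary generating function has denominator 1 - 4t + t^2.
Iterating the recurrence: a_0,…,a_{6} = 5, 2, 3, 10, 37, 138, 515.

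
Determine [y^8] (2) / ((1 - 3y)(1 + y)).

9842

Partial fractions give a closed form: a_n = (3/2)·3^n + (1/2)·(-1)^n.
At n = 8: a_8 = 9842.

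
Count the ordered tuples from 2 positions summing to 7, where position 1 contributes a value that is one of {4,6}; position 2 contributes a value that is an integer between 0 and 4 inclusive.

The generating function for the choices is (z⁴ + z⁶)·(1 + z + z² + z³ + z⁴); the count is [z⁷].
(z⁴ + z⁶) has coefficients 0,0,0,0,1,0,1 for degrees 0…6.
(1 + z + z² + z³ + z⁴) has coefficients 1,1,1,1,1,0,0,0 for degrees 0…7.
[z⁷] = 1·1 + 1·1 = 2.

2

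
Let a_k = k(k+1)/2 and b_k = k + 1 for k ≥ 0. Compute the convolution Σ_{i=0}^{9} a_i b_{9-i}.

Write out a_i and b_{9-i} for i = 0,…,9 and sum the products.
Σ = 0·10 + 1·9 + 3·8 + 6·7 + 10·6 + 15·5 + 21·4 + 28·3 + 36·2 + 45·1 = 495.

495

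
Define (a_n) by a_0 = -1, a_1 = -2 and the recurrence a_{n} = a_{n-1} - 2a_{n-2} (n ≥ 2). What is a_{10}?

-12

The ordinary generating function has denominator 1 - t + 2t^2.
Iterating the recurrence: a_0,…,a_{10} = -1, -2, 0, 4, 4, -4, -12, -4, 20, 28, -12.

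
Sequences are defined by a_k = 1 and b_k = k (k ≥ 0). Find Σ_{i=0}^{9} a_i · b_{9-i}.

Write out a_i and b_{9-i} for i = 0,…,9 and sum the products.
Σ = 1·9 + 1·8 + 1·7 + 1·6 + 1·5 + 1·4 + 1·3 + 1·2 + 1·1 + 1·0 = 45.

45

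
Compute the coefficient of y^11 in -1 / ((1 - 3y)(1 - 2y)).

-527345

Partial fractions give a closed form: a_n = (-3)·3^n + (2)·2^n.
At n = 11: a_11 = -527345.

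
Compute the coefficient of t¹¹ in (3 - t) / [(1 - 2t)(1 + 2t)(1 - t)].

Partial fractions give a closed form: a_n = (5/2)·2^n + (7/6)·(-2)^n + (-2/3)·1^n.
At n = 11: a_11 = 2730.

2730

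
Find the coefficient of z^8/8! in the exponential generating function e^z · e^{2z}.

The EGF product rule gives c_8 = Σ_{k_1+k_2=8} C(8; k_1,k_2) · ∏ g_i(k_i), where e^z gives (1)^k; e^{2z} gives (2)^k.
g_1(k) for k = 0…8: 1, 1, 1, 1, 1, 1, 1, 1, 1.
g_2(k) for k = 0…8: 1, 2, 4, 8, 16, 32, 64, 128, 256.
c_8 = Σ_k C(8,k)·g_1(k)·g_2(8−k) = 1·1·256 + 8·1·128 + 28·1·64 + 56·1·32 + 70·1·16 + 56·1·8 + 28·1·4 + 8·1·2 + 1·1·1 = 256 + 1024 + 1792 + 1792 + 1120 + 448 + 112 + 16 + 1 = 6561.

6561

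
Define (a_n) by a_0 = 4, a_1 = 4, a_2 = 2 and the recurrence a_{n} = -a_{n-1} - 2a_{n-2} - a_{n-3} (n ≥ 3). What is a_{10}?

The ordinary generating function has denominator 1 + q + 2q^2 + q^3.
Iterating the recurrence: a_0,…,a_{10} = 4, 4, 2, -14, 6, 20, -18, -28, 44, 30, -90.

-90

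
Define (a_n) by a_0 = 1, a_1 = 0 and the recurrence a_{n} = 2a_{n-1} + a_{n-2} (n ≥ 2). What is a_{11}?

2378

The ordinary generating function has denominator 1 - 2x - x^2.
Iterating the recurrence: a_0,…,a_{11} = 1, 0, 1, 2, 5, 12, 29, 70, 169, 408, 985, 2378.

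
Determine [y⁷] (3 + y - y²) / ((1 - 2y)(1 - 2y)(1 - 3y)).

54271

The denominator gives the recurrence a_n = 7a_(n−1) − 16a_(n−2) + 12a_(n−3) for n ≥ 3; the numerator fixes a_0 = 3, a_1 = 22, a_2 = 105.
Iterating: 3, 22, 105, 419, 1517, 5175, 16981, 54271, so a_7 = 54271.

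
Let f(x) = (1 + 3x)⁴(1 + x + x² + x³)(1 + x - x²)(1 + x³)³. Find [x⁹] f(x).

(1 + 3x)⁴ has coefficients 1,12,54,108,81 for degrees 0…4.
(1 + x + x² + x³) has coefficients 1,1,1,1,0,0,0,0,0,0 for degrees 0…9.
Multiplying by (1 + x - x²) gives running coefficients 1,2,1,1,0,-1,0,0,0,0 for degrees 0…9.
Finally multiplying by (1 + x³)³, the product of all factors after the first has coefficients 1,2,1,4,6,2,6,6,0,4 for degrees 0…9.
[x⁹] = 1·4 + 12·0 + 54·6 + 108·6 + 81·2 = 1138.

1138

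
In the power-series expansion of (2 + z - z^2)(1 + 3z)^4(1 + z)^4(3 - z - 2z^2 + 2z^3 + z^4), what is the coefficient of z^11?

(2 + z - z^2) has coefficients 2,1,-1 for degrees 0…2.
(1 + 3z)^4 has coefficients 1,12,54,108,81,0,0,0,0,0,0,0 for degrees 0…11.
Multiplying by (1 + z)^4 gives running coefficients 1,16,108,400,886,1200,972,432,81,0,0,0 for degrees 0…11.
Finally multiplying by (3 - z - 2z^2 + 2z^3 + z^4), the product of all factors after the first has coefficients 3,47,306,1062,2075,2146,852,96,1153,2199,1674,594 for degrees 0…11.
[z^11] = 2·594 + 1·1674 − 1·2199 = 663.

663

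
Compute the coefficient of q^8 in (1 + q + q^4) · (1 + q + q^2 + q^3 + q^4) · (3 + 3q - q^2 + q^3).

7

(1 + q + q^4) has coefficients 1,1,0,0,1 for degrees 0…4.
(1 + q + q^2 + q^3 + q^4) has coefficients 1,1,1,1,1,0,0,0,0 for degrees 0…8.
Finally multiplying by (3 + 3q - q^2 + q^3), the product of all factors after the first has coefficients 3,6,5,6,6,3,0,1,0 for degrees 0…8.
[q^8] = 1·0 + 1·1 + 1·6 = 7.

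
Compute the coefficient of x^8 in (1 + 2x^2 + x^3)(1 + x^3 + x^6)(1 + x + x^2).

(1 + 2x^2 + x^3) has coefficients 1,0,2,1 for degrees 0…3.
(1 + x^3 + x^6) has coefficients 1,0,0,1,0,0,1,0,0 for degrees 0…8.
Finally multiplying by (1 + x + x^2), the product of all factors after the first has coefficients 1,1,1,1,1,1,1,1,1 for degrees 0…8.
[x^8] = 1·1 + 2·1 + 1·1 = 4.

4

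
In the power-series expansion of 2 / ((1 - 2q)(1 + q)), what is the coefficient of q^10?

1366

Partial fractions give a closed form: a_n = (4/3)·2^n + (2/3)·(-1)^n.
At n = 10: a_10 = 1366.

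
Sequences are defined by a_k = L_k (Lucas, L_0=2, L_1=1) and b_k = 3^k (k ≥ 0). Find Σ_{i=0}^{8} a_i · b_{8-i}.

The convolution is the x^8 coefficient of A(x)B(x).
Σ = 2·6561 + 1·2187 + 3·729 + 4·243 + 7·81 + 11·27 + 18·9 + 29·3 + 47·1 = 19628.

19628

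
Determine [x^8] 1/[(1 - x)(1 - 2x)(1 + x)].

341

Partial fractions give a closed form: a_n = (-1/2)·1^n + (4/3)·2^n + (1/6)·(-1)^n.
At n = 8: a_8 = 341.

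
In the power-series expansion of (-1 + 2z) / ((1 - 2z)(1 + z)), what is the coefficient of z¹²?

The denominator gives the recurrence a_n = a_(n−1) + 2a_(n−2) for n ≥ 3; the numerator fixes a_0 = -1, a_1 = 1, a_2 = -1.
Iterating: -1, 1, -1, 1, -1, 1, -1, 1, -1, 1, -1, 1, -1, so a_12 = -1.

-1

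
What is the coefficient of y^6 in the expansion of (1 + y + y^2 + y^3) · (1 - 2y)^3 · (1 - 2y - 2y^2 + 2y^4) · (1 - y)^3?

(1 + y + y^2 + y^3) has coefficients 1,1,1,1 for degrees 0…3.
(1 - 2y)^3 has coefficients 1,-6,12,-8,0,0,0 for degrees 0…6.
Multiplying by (1 - 2y - 2y^2 + 2y^4) gives running coefficients 1,-8,22,-20,-6,4,24 for degrees 0…6.
Finally multiplying by (1 - y)^3, the product of all factors after the first has coefficients 1,-11,49,-111,128,-60,14 for degrees 0…6.
[y^6] = 1·14 + 1·(-60) + 1·128 + 1·(-111) = -29.

-29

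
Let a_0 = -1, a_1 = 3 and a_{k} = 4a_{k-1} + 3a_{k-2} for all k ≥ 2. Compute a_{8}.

96543

The ordinary generating function has denominator 1 - 4x - 3x^2.
Iterating the recurrence: a_0,…,a_{8} = -1, 3, 9, 45, 207, 963, 4473, 20781, 96543.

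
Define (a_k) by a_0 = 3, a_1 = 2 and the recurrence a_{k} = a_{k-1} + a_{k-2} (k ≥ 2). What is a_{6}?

31

The ordinary generating function has denominator 1 - z - z^2.
Iterating the recurrence: a_0,…,a_{6} = 3, 2, 5, 7, 12, 19, 31.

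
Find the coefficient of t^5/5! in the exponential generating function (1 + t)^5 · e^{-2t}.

88

The EGF product rule gives c_5 = Σ_{k_1+k_2=5} C(5; k_1,k_2) · ∏ g_i(k_i), where (1+t)^5 gives the falling factorial (5)_k; e^{-2t} gives (-2)^k.
g_1(k) for k = 0…5: 1, 5, 20, 60, 120, 120.
g_2(k) for k = 0…5: 1, -2, 4, -8, 16, -32.
c_5 = Σ_k C(5,k)·g_1(k)·g_2(5−k) = 1·1·(-32) + 5·5·16 + 10·20·(-8) + 10·60·4 + 5·120·(-2) + 1·120·1 = −32 + 400 − 1600 + 2400 − 1200 + 120 = 88.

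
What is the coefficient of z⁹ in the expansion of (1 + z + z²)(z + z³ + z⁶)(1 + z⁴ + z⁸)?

(1 + z + z²) has coefficients 1,1,1 for degrees 0…2.
(z + z³ + z⁶) has coefficients 0,1,0,1,0,0,1,0,0,0 for degrees 0…9.
Finally multiplying by (1 + z⁴ + z⁸), the product of all factors after the first has coefficients 0,1,0,1,0,1,1,1,0,1 for degrees 0…9.
[z⁹] = 1·1 + 1·0 + 1·1 = 2.

2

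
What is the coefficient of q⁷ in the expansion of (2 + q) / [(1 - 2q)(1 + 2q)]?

64

Partial fractions give a closed form: a_n = (5/4)·2^n + (3/4)·(-2)^n.
At n = 7: a_7 = 64.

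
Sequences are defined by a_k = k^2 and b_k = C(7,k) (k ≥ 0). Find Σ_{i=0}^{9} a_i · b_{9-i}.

4096

This is [x^9] in the product of the two ordinary generating functions.
Σ = 0·0 + 1·0 + 4·1 + 9·7 + 16·21 + 25·35 + 36·35 + 49·21 + 64·7 + 81·1 = 4096.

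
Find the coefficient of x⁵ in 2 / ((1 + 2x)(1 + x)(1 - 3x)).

168

Partial fractions give a closed form: a_n = (8/5)·(-2)^n + (-1/2)·(-1)^n + (9/10)·3^n.
At n = 5: a_5 = 168.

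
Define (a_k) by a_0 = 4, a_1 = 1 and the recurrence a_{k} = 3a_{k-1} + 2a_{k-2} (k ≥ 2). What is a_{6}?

1607

The ordinary generating function has denominator 1 - 3z - 2z^2.
Iterating the recurrence: a_0,…,a_{6} = 4, 1, 11, 35, 127, 451, 1607.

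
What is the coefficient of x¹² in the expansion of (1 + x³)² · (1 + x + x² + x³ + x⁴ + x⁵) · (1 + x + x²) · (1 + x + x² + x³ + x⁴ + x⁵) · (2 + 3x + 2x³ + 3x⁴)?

440

(1 + x³)² has coefficients 1,0,0,2,0,0,1 for degrees 0…6.
(1 + x + x² + x³ + x⁴ + x⁵) has coefficients 1,1,1,1,1,1,0,0,0,0,0,0,0 for degrees 0…12.
Multiplying by (1 + x + x²) gives running coefficients 1,2,3,3,3,3,2,1,0,0,0,0,0 for degrees 0…12.
Multiplying by (1 + x + x² + x³ + x⁴ + x⁵) gives running coefficients 1,3,6,9,12,15,16,15,12,9,6,3,1 for degrees 0…12.
Finally multiplying by (2 + 3x + 2x³ + 3x⁴), the product of all factors after the first has coefficients 2,9,21,38,60,87,113,129,135,131,117,93,65 for degrees 0…12.
[x¹²] = 1·65 + 2·131 + 1·113 = 440.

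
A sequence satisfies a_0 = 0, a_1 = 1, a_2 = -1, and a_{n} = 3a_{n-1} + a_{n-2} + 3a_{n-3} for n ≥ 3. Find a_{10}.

The ordinary generating function has denominator 1 - 3q - q^2 - 3q^3.
Iterating the recurrence: a_0,…,a_{10} = 0, 1, -1, -2, -4, -17, -61, -212, -748, -2639, -9301.

-9301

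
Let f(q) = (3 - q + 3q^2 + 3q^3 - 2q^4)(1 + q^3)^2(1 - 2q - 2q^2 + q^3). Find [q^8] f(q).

1

(3 - q + 3q^2 + 3q^3 - 2q^4) has coefficients 3,-1,3,3,-2 for degrees 0…4.
(1 + q^3)^2 has coefficients 1,0,0,2,0,0,1,0,0 for degrees 0…8.
Finally multiplying by (1 - 2q - 2q^2 + q^3), the product of all factors after the first has coefficients 1,-2,-2,3,-4,-4,3,-2,-2 for degrees 0…8.
[q^8] = 3·(-2) − 1·(-2) + 3·3 + 3·(-4) − 2·(-4) = 1.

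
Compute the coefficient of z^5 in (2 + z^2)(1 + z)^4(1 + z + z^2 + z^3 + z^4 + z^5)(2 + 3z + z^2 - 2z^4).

238

(2 + z^2) has coefficients 2,0,1 for degrees 0…2.
(1 + z)^4 has coefficients 1,4,6,4,1,0 for degrees 0…5.
Multiplying by (1 + z + z^2 + z^3 + z^4 + z^5) gives running coefficients 1,5,11,15,16,16 for degrees 0…5.
Finally multiplying by (2 + 3z + z^2 - 2z^4), the product of all factors after the first has coefficients 2,13,38,68,86,85 for degrees 0…5.
[z^5] = 2·85 + 1·68 = 238.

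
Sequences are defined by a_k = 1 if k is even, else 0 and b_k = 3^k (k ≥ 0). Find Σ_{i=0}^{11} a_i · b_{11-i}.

This is [x^11] in the product of the two ordinary generating functions.
Σ = 1·177147 + 0·59049 + 1·19683 + 0·6561 + 1·2187 + 0·729 + 1·243 + 0·81 + 1·27 + 0·9 + 1·3 + 0·1 = 199290.

199290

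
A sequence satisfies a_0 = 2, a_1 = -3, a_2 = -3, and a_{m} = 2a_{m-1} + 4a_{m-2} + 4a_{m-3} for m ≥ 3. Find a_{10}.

-72704

The ordinary generating function has denominator 1 - 2z - 4z^2 - 4z^3.
Iterating the recurrence: a_0,…,a_{10} = 2, -3, -3, -10, -44, -140, -496, -1728, -6000, -20896, -72704.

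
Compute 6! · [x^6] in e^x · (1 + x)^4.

The EGF product rule gives c_6 = Σ_{k_1+k_2=6} C(6; k_1,k_2) · ∏ g_i(k_i), where e^x gives (1)^k; (1+x)^4 gives the falling factorial (4)_k.
g_1(k) for k = 0…6: 1, 1, 1, 1, 1, 1, 1.
g_2(k) for k = 0…6: 1, 4, 12, 24, 24, 0, 0.
c_6 = Σ_k C(6,k)·g_1(k)·g_2(6−k) = 15·1·24 + 20·1·24 + 15·1·12 + 6·1·4 + 1·1·1 = 360 + 480 + 180 + 24 + 1 = 1045.

1045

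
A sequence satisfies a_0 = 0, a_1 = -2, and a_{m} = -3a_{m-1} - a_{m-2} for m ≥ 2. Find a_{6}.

The ordinary generating function has denominator 1 + 3t + t^2.
Iterating the recurrence: a_0,…,a_{6} = 0, -2, 6, -16, 42, -110, 288.

288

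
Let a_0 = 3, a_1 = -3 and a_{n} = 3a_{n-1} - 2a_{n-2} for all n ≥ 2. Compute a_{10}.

-6135

The ordinary generating function has denominator 1 - 3t + 2t^2.
Iterating the recurrence: a_0,…,a_{10} = 3, -3, -15, -39, -87, -183, -375, -759, -1527, -3063, -6135.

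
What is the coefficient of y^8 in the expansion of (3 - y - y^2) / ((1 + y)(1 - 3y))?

12576

The denominator gives the recurrence a_n = 2a_(n−1) + 3a_(n−2) for n ≥ 3; the numerator fixes a_0 = 3, a_1 = 5, a_2 = 18.
Iterating: 3, 5, 18, 51, 156, 465, 1398, 4191, 12576, so a_8 = 12576.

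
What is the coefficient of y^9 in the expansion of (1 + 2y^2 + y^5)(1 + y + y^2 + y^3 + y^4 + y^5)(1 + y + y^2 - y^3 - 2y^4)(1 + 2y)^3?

(1 + 2y^2 + y^5) has coefficients 1,0,2,0,0,1 for degrees 0…5.
(1 + y + y^2 + y^3 + y^4 + y^5) has coefficients 1,1,1,1,1,1,0,0,0,0 for degrees 0…9.
Multiplying by (1 + y + y^2 - y^3 - 2y^4) gives running coefficients 1,2,3,2,0,0,-1,-2,-3,-2 for degrees 0…9.
Finally multiplying by (1 + 2y)^3, the product of all factors after the first has coefficients 1,8,27,52,64,48,15,-8,-27,-52 for degrees 0…9.
[y^9] = 1·(-52) + 2·(-8) + 1·64 = -4.

-4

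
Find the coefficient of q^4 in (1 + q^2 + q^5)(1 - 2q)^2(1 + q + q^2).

(1 + q^2 + q^5) has coefficients 1,0,1,0,0 for degrees 0…4.
(1 - 2q)^2 has coefficients 1,-4,4,0,0 for degrees 0…4.
Finally multiplying by (1 + q + q^2), the product of all factors after the first has coefficients 1,-3,1,0,4 for degrees 0…4.
[q^4] = 1·4 + 1·1 = 5.

5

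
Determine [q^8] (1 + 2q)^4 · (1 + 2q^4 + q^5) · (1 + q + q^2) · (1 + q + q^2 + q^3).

527

(1 + 2q)^4 has coefficients 1,8,24,32,16 for degrees 0…4.
(1 + 2q^4 + q^5) has coefficients 1,0,0,0,2,1,0,0,0 for degrees 0…8.
Multiplying by (1 + q + q^2) gives running coefficients 1,1,1,0,2,3,3,1,0 for degrees 0…8.
Finally multiplying by (1 + q + q^2 + q^3), the product of all factors after the first has coefficients 1,2,3,3,4,6,8,9,7 for degrees 0…8.
[q^8] = 1·7 + 8·9 + 24·8 + 32·6 + 16·4 = 527.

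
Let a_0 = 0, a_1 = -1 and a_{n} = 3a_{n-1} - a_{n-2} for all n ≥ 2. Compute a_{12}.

-46368

The ordinary generating function has denominator 1 - 3z + z^2.
Iterating the recurrence: a_0,…,a_{12} = 0, -1, -3, -8, -21, -55, -144, -377, -987, -2584, -6765, -17711, -46368.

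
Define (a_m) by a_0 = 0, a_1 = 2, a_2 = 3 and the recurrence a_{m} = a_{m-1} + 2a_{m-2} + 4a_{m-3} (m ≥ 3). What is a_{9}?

1775

The ordinary generating function has denominator 1 - x - 2x^2 - 4x^3.
Iterating the recurrence: a_0,…,a_{9} = 0, 2, 3, 7, 21, 47, 117, 295, 717, 1775.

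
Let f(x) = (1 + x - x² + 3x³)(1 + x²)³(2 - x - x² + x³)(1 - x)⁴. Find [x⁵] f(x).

101

(1 + x - x² + 3x³) has coefficients 1,1,-1,3 for degrees 0…3.
(1 + x²)³ has coefficients 1,0,3,0,3,0 for degrees 0…5.
Multiplying by (2 - x - x² + x³) gives running coefficients 2,-1,5,-2,3,0 for degrees 0…5.
Finally multiplying by (1 - x)⁴, the product of all factors after the first has coefficients 2,-9,21,-36,47,-45 for degrees 0…5.
[x⁵] = 1·(-45) + 1·47 − 1·(-36) + 3·21 = 101.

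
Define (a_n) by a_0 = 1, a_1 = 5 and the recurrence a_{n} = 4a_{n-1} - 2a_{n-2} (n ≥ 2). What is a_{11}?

1146848

The ordinary generating function has denominator 1 - 4t + 2t^2.
Iterating the recurrence: a_0,…,a_{11} = 1, 5, 18, 62, 212, 724, 2472, 8440, 28816, 98384, 335904, 1146848.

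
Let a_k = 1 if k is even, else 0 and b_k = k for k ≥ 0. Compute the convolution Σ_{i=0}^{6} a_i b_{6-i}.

This is [x^6] in the product of the two ordinary generating functions.
Σ = 1·6 + 0·5 + 1·4 + 0·3 + 1·2 + 0·1 + 1·0 = 12.

12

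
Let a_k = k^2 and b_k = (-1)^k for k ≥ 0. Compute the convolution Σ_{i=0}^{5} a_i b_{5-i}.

Write out a_i and b_{5-i} for i = 0,…,5 and sum the products.
Σ = 0·(-1) + 1·1 + 4·(-1) + 9·1 + 16·(-1) + 25·1 = 15.

15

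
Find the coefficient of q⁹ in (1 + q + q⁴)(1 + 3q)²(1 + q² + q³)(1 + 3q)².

162

(1 + q + q⁴) has coefficients 1,1,0,0,1 for degrees 0…4.
(1 + 3q)² has coefficients 1,6,9,0,0,0,0,0,0,0 for degrees 0…9.
Multiplying by (1 + q² + q³) gives running coefficients 1,6,10,7,15,9,0,0,0,0 for degrees 0…9.
Finally multiplying by (1 + 3q)², the product of all factors after the first has coefficients 1,12,55,121,147,162,189,81,0,0 for degrees 0…9.
[q⁹] = 1·0 + 1·0 + 1·162 = 162.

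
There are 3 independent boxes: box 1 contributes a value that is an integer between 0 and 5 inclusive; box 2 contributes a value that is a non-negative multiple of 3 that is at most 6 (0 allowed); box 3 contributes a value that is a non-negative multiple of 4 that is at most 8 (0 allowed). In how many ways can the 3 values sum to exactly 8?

5

The generating function for the choices is (1 + z + z² + z³ + z⁴ + z⁵)·(1 + z³ + z⁶)·(1 + z⁴ + z⁸); the count is [z⁸].
(1 + z + z² + z³ + z⁴ + z⁵) has coefficients 1,1,1,1,1,1 for degrees 0…5.
(1 + z³ + z⁶) has coefficients 1,0,0,1,0,0,1,0,0 for degrees 0…8.
Finally multiplying by (1 + z⁴ + z⁸), the product of all factors after the first has coefficients 1,0,0,1,1,0,1,1,1 for degrees 0…8.
[z⁸] = 1·1 + 1·1 + 1·1 + 1·0 + 1·1 + 1·1 = 5.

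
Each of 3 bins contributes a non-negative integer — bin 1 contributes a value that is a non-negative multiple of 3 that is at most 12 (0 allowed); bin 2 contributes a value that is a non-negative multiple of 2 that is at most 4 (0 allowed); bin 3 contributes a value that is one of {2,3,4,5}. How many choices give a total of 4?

The generating function for the choices is (1 + x^3 + x^6 + x^9 + x^12)·(1 + x^2 + x^4)·(x^2 + x^3 + x^4 + x^5); the count is [x^4].
(1 + x^3 + x^6 + x^9 + x^12) has coefficients 1,0,0,1,0 for degrees 0…4.
(1 + x^2 + x^4) has coefficients 1,0,1,0,1 for degrees 0…4.
Finally multiplying by (x^2 + x^3 + x^4 + x^5), the product of all factors after the first has coefficients 0,0,1,1,2 for degrees 0…4.
[x^4] = 1·2 + 1·0 = 2.

2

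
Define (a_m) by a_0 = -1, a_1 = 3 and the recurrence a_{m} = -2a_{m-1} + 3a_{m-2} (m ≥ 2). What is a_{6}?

The ordinary generating function has denominator 1 + 2y - 3y^2.
Iterating the recurrence: a_0,…,a_{6} = -1, 3, -9, 27, -81, 243, -729.

-729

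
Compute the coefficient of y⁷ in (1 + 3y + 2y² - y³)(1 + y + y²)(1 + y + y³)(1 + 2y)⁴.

633

(1 + 3y + 2y² - y³) has coefficients 1,3,2,-1 for degrees 0…3.
(1 + y + y²) has coefficients 1,1,1,0,0,0,0,0 for degrees 0…7.
Multiplying by (1 + y + y³) gives running coefficients 1,2,2,2,1,1,0,0 for degrees 0…7.
Finally multiplying by (1 + 2y)⁴, the product of all factors after the first has coefficients 1,10,42,98,145,153,128,88 for degrees 0…7.
[y⁷] = 1·88 + 3·128 + 2·153 − 1·145 = 633.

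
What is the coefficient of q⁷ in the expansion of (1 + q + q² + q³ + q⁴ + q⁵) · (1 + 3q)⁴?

(1 + q + q² + q³ + q⁴ + q⁵) has coefficients 1,1,1,1,1,1 for degrees 0…5.
(1 + 3q)⁴ has coefficients 1,12,54,108,81,0,0,0 for degrees 0…7.
[q⁷] = 1·0 + 1·0 + 1·0 + 1·81 + 1·108 + 1·54 = 243.

243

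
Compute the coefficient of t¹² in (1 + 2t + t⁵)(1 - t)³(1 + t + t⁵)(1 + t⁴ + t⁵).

7

(1 + 2t + t⁵) has coefficients 1,2,0,0,0,1 for degrees 0…5.
(1 - t)³ has coefficients 1,-3,3,-1,0,0,0,0,0,0,0,0,0 for degrees 0…12.
Multiplying by (1 + t + t⁵) gives running coefficients 1,-2,0,2,-1,1,-3,3,-1,0,0,0,0 for degrees 0…12.
Finally multiplying by (1 + t⁴ + t⁵), the product of all factors after the first has coefficients 1,-2,0,2,0,0,-5,5,0,0,-2,0,2 for degrees 0…12.
[t¹²] = 1·2 + 2·0 + 1·5 = 7.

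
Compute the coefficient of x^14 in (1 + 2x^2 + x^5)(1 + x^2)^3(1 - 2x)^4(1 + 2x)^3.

(1 + 2x^2 + x^5) has coefficients 1,0,2,0,0,1 for degrees 0…5.
(1 + x^2)^3 has coefficients 1,0,3,0,3,0,1,0,0,0,0,0,0,0,0 for degrees 0…14.
Multiplying by (1 - 2x)^4 gives running coefficients 1,-8,27,-56,91,-120,121,-104,72,-32,16,0,0,0,0 for degrees 0…14.
Finally multiplying by (1 + 2x)^3, the product of all factors after the first has coefficients 1,-2,-9,18,15,-30,45,-90,-60,120,-144,288,-64,128,0 for degrees 0…14.
[x^14] = 1·0 + 2·(-64) + 1·120 = -8.

-8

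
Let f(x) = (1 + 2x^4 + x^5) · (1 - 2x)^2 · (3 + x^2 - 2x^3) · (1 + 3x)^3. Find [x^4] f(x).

-9

(1 + 2x^4 + x^5) has coefficients 1,0,0,0,2 for degrees 0…4.
(1 - 2x)^2 has coefficients 1,-4,4,0,0 for degrees 0…4.
Multiplying by (3 + x^2 - 2x^3) gives running coefficients 3,-12,13,-6,12 for degrees 0…4.
Finally multiplying by (1 + 3x)^3, the product of all factors after the first has coefficients 3,15,-14,-132,-15 for degrees 0…4.
[x^4] = 1·(-15) + 2·3 = -9.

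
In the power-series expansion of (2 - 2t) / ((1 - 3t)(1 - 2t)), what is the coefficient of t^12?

Partial fractions give a closed form: a_n = (4)·3^n + (-2)·2^n.
At n = 12: a_12 = 2117572.

2117572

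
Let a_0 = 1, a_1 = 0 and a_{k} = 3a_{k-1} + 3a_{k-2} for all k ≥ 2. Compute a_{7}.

1944

The ordinary generating function has denominator 1 - 3t - 3t^2.
Iterating the recurrence: a_0,…,a_{7} = 1, 0, 3, 9, 36, 135, 513, 1944.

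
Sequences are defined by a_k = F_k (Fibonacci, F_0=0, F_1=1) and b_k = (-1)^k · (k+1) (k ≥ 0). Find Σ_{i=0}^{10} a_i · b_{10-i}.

This is [x^10] in the product of the two ordinary generating functions.
Σ = 0·11 + 1·(-10) + 1·9 + 2·(-8) + 3·7 + 5·(-6) + 8·5 + 13·(-4) + 21·3 + 34·(-2) + 55·1 = 12.

12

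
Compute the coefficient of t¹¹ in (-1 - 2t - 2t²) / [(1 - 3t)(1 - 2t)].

-993593

The denominator gives the recurrence a_n = 5a_(n−1) − 6a_(n−2) for n ≥ 3; the numerator fixes a_0 = -1, a_1 = -7, a_2 = -31.
Iterating: -1, -7, -31, -113, -379, -1217, -3811, -11753, -35899, -108977, -329491, -993593, so a_11 = -993593.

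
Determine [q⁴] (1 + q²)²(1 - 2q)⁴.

65

(1 + q²)² has coefficients 1,0,2,0,1 for degrees 0…4.
(1 - 2q)⁴ has coefficients 1,-8,24,-32,16 for degrees 0…4.
[q⁴] = 1·16 + 2·24 + 1·1 = 65.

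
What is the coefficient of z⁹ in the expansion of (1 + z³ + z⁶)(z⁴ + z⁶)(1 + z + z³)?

2

(1 + z³ + z⁶) has coefficients 1,0,0,1,0,0,1 for degrees 0…6.
(z⁴ + z⁶) has coefficients 0,0,0,0,1,0,1,0,0,0 for degrees 0…9.
Finally multiplying by (1 + z + z³), the product of all factors after the first has coefficients 0,0,0,0,1,1,1,2,0,1 for degrees 0…9.
[z⁹] = 1·1 + 1·1 + 1·0 = 2.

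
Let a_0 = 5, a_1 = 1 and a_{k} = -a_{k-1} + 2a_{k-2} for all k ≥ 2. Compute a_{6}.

89

The ordinary generating function has denominator 1 + x - 2x^2.
Iterating the recurrence: a_0,…,a_{6} = 5, 1, 9, -7, 25, -39, 89.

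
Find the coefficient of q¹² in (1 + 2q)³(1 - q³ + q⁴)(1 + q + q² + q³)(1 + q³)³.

62

(1 + 2q)³ has coefficients 1,6,12,8 for degrees 0…3.
(1 - q³ + q⁴) has coefficients 1,0,0,-1,1,0,0,0,0,0,0,0,0 for degrees 0…12.
Multiplying by (1 + q + q² + q³) gives running coefficients 1,1,1,0,0,0,0,1,0,0,0,0,0 for degrees 0…12.
Finally multiplying by (1 + q³)³, the product of all factors after the first has coefficients 1,1,1,3,3,3,3,4,3,1,4,1,0 for degrees 0…12.
[q¹²] = 1·0 + 6·1 + 12·4 + 8·1 = 62.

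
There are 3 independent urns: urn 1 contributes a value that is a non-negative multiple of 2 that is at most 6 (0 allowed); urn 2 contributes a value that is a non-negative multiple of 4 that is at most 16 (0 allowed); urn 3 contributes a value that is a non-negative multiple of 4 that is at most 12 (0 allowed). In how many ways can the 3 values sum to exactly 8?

The generating function for the choices is (1 + y^2 + y^4 + y^6)·(1 + y^4 + y^8 + y^12 + y^16)·(1 + y^4 + y^8 + y^12); the count is [y^8].
(1 + y^2 + y^4 + y^6) has coefficients 1,0,1,0,1,0,1 for degrees 0…6.
(1 + y^4 + y^8 + y^12 + y^16) has coefficients 1,0,0,0,1,0,0,0,1 for degrees 0…8.
Finally multiplying by (1 + y^4 + y^8 + y^12), the product of all factors after the first has coefficients 1,0,0,0,2,0,0,0,3 for degrees 0…8.
[y^8] = 1·3 + 1·0 + 1·2 + 1·0 = 5.

5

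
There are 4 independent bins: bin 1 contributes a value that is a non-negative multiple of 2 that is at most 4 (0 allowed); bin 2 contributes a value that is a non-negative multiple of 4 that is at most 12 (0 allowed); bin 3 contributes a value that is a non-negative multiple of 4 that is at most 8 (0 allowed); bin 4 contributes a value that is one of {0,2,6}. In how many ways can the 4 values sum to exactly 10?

The generating function for the choices is (1 + y^2 + y^4)·(1 + y^4 + y^8 + y^12)·(1 + y^4 + y^8)·(1 + y^2 + y^6); the count is [y^10].
(1 + y^2 + y^4) has coefficients 1,0,1,0,1 for degrees 0…4.
(1 + y^4 + y^8 + y^12) has coefficients 1,0,0,0,1,0,0,0,1,0,0 for degrees 0…10.
Multiplying by (1 + y^4 + y^8) gives running coefficients 1,0,0,0,2,0,0,0,3,0,0 for degrees 0…10.
Finally multiplying by (1 + y^2 + y^6), the product of all factors after the first has coefficients 1,0,1,0,2,0,3,0,3,0,5 for degrees 0…10.
[y^10] = 1·5 + 1·3 + 1·3 = 11.

11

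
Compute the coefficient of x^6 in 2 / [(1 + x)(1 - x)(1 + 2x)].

Partial fractions give a closed form: a_n = (-1)·(-1)^n + (1/3)·1^n + (8/3)·(-2)^n.
At n = 6: a_6 = 170.

170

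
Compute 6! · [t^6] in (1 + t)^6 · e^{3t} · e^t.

414160

The EGF product rule gives c_6 = Σ_{k_1+k_2+k_3=6} C(6; k_1,k_2,k_3) · ∏ g_i(k_i), where (1+t)^6 gives the falling factorial (6)_k; e^{3t} gives (3)^k; e^t gives (1)^k.
g_1(k) for k = 0…6: 1, 6, 30, 120, 360, 720, 720.
g_2(k) for k = 0…6: 1, 3, 9, 27, 81, 243, 729.
g_3(k) for k = 0…6: 1, 1, 1, 1, 1, 1, 1.
First combine the last two factors: h(k) = Σ_j C(k,j)·g_2(j)·g_3(k−j) for k = 0…6: 1, 4, 16, 64, 256, 1024, 4096.
c_6 = Σ_k C(6,k)·g_1(k)·h(6−k) = 1·1·4096 + 6·6·1024 + 15·30·256 + 20·120·64 + 15·360·16 + 6·720·4 + 1·720·1 = 4096 + 36864 + 115200 + 153600 + 86400 + 17280 + 720 = 414160.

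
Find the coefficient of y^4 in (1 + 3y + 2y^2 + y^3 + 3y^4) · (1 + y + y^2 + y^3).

9

(1 + 3y + 2y^2 + y^3 + 3y^4) has coefficients 1,3,2,1,3 for degrees 0…4.
(1 + y + y^2 + y^3) has coefficients 1,1,1,1,0 for degrees 0…4.
[y^4] = 1·0 + 3·1 + 2·1 + 1·1 + 3·1 = 9.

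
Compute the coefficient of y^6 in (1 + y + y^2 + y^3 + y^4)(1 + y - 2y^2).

(1 + y + y^2 + y^3 + y^4) has coefficients 1,1,1,1,1 for degrees 0…4.
(1 + y - 2y^2) has coefficients 1,1,-2,0,0,0,0 for degrees 0…6.
[y^6] = 1·0 + 1·0 + 1·0 + 1·0 + 1·(-2) = -2.

-2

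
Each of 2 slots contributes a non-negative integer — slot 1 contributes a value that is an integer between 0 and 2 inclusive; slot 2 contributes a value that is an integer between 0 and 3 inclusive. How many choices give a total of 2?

3

The generating function for the choices is (1 + q + q²)·(1 + q + q² + q³); the count is [q²].
(1 + q + q²) has coefficients 1,1,1 for degrees 0…2.
(1 + q + q² + q³) has coefficients 1,1,1 for degrees 0…2.
[q²] = 1·1 + 1·1 + 1·1 = 3.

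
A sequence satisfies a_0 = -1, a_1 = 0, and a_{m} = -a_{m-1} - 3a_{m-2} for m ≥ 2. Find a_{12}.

759

The ordinary generating function has denominator 1 + x + 3x^2.
Iterating the recurrence: a_0,…,a_{12} = -1, 0, 3, -3, -6, 15, 3, -48, 39, 105, -222, -93, 759.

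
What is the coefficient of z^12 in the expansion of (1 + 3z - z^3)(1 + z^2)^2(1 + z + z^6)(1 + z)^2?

3

(1 + 3z - z^3) has coefficients 1,3,0,-1 for degrees 0…3.
(1 + z^2)^2 has coefficients 1,0,2,0,1,0,0,0,0,0,0,0,0 for degrees 0…12.
Multiplying by (1 + z + z^6) gives running coefficients 1,1,2,2,1,1,1,0,2,0,1,0,0 for degrees 0…12.
Finally multiplying by (1 + z)^2, the product of all factors after the first has coefficients 1,3,5,7,7,5,4,3,3,4,3,2,1 for degrees 0…12.
[z^12] = 1·1 + 3·2 − 1·4 = 3.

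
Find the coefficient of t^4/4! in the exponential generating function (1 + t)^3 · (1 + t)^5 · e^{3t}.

9681

The EGF product rule gives c_4 = Σ_{k_1+k_2+k_3=4} C(4; k_1,k_2,k_3) · ∏ g_i(k_i), where (1+t)^3 gives the falling factorial (3)_k; (1+t)^5 gives the falling factorial (5)_k; e^{3t} gives (3)^k.
g_1(k) for k = 0…4: 1, 3, 6, 6, 0.
g_2(k) for k = 0…4: 1, 5, 20, 60, 120.
g_3(k) for k = 0…4: 1, 3, 9, 27, 81.
First combine the last two factors: h(k) = Σ_j C(k,j)·g_2(j)·g_3(k−j) for k = 0…4: 1, 8, 59, 402, 2541.
c_4 = Σ_k C(4,k)·g_1(k)·h(4−k) = 1·1·2541 + 4·3·402 + 6·6·59 + 4·6·8 = 2541 + 4824 + 2124 + 192 = 9681.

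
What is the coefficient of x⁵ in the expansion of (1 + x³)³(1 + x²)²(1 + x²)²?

12

(1 + x³)³ has coefficients 1,0,0,3,0,0 for degrees 0…5.
(1 + x²)² has coefficients 1,0,2,0,1,0 for degrees 0…5.
Finally multiplying by (1 + x²)², the product of all factors after the first has coefficients 1,0,4,0,6,0 for degrees 0…5.
[x⁵] = 1·0 + 3·4 = 12.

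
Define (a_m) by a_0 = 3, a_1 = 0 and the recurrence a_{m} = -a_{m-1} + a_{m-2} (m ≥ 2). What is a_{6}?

The ordinary generating function has denominator 1 + z - z^2.
Iterating the recurrence: a_0,…,a_{6} = 3, 0, 3, -3, 6, -9, 15.

15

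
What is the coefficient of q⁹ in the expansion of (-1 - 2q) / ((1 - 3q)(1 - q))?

-49206

Partial fractions give a closed form: a_n = (-5/2)·3^n + (3/2)·1^n.
At n = 9: a_9 = -49206.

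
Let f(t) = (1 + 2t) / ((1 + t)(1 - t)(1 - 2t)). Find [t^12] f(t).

Partial fractions give a closed form: a_n = (-1/6)·(-1)^n + (-3/2)·1^n + (8/3)·2^n.
At n = 12: a_12 = 10921.

10921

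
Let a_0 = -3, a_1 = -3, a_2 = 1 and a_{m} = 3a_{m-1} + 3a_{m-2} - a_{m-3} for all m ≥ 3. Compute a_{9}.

The ordinary generating function has denominator 1 - 3x - 3x^2 + x^3.
Iterating the recurrence: a_0,…,a_{9} = -3, -3, 1, -3, -3, -19, -63, -243, -899, -3363.

-3363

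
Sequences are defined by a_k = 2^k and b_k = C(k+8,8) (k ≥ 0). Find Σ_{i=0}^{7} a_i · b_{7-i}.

The convolution is the t^7 coefficient of A(t)B(t).
Σ = 1·6435 + 2·3003 + 4·1287 + 8·495 + 16·165 + 32·45 + 64·9 + 128·1 = 26333.

26333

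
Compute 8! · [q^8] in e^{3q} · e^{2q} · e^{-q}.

65536

The EGF product rule gives c_8 = Σ_{k_1+k_2+k_3=8} C(8; k_1,k_2,k_3) · ∏ g_i(k_i), where e^{3q} gives (3)^k; e^{2q} gives (2)^k; e^{-q} gives (-1)^k.
g_1(k) for k = 0…8: 1, 3, 9, 27, 81, 243, 729, 2187, 6561.
g_2(k) for k = 0…8: 1, 2, 4, 8, 16, 32, 64, 128, 256.
g_3(k) for k = 0…8: 1, -1, 1, -1, 1, -1, 1, -1, 1.
First combine the last two factors: h(k) = Σ_j C(k,j)·g_2(j)·g_3(k−j) for k = 0…8: 1, 1, 1, 1, 1, 1, 1, 1, 1.
c_8 = Σ_k C(8,k)·g_1(k)·h(8−k) = 1·1·1 + 8·3·1 + 28·9·1 + 56·27·1 + 70·81·1 + 56·243·1 + 28·729·1 + 8·2187·1 + 1·6561·1 = 1 + 24 + 252 + 1512 + 5670 + 13608 + 20412 + 17496 + 6561 = 65536.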